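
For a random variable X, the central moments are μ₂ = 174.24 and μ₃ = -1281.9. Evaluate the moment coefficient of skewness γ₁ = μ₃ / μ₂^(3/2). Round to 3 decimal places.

-0.557

σ = √μ₂ = √174.24 = 13.20000
σ³ = μ₂^(3/2) = 2299.96800
γ₁ = μ₃/σ³ = -1281.9 / 2299.96800 ≈ -0.557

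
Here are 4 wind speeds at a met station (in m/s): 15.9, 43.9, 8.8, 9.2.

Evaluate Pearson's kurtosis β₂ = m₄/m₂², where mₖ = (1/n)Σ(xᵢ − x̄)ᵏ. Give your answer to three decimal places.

2.221

x̄ = 19.4500
Σ(xᵢ − x̄)² = 828.8900 ⇒ m₂ = 207.22250
Σ(xᵢ − x̄)⁴ = 381429.4444 ⇒ m₄ = 95357.36111
m₂² = 42941.16451
β₂ = m₄/m₂² = 95357.36111 / 42941.16451 ≈ 2.221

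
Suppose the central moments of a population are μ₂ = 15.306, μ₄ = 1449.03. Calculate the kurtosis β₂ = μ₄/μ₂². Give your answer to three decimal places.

μ₂² = 15.306² = 234.27364
μ₄/μ₂² = 1449.03 / 234.27364 = 6.18520
β₂ ≈ 6.185

6.185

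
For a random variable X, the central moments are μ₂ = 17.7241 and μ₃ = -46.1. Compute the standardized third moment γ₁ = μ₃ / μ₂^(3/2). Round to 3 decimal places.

-0.618

σ = √μ₂ = √17.7241 = 4.21000
σ³ = μ₂^(3/2) = 74.61846
γ₁ = μ₃/σ³ = -46.1 / 74.61846 ≈ -0.618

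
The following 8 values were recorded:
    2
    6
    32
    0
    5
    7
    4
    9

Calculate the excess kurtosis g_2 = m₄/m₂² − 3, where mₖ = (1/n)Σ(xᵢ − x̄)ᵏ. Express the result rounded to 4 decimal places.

2.3009

x̄ = 8.1250
Σ(xᵢ − x̄)² = 706.8750 ⇒ m₂ = 88.35938
Σ(xᵢ − x̄)⁴ = 331090.7754 ⇒ m₄ = 41386.34692
m₂² = 7807.37915
g_2 = m₄/m₂² − 3 = 5.30093 − 3 ≈ 2.3009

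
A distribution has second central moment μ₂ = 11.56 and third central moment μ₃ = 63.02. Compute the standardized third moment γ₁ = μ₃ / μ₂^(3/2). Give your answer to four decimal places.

1.6034

σ = √μ₂ = √11.56 = 3.40000
σ³ = μ₂^(3/2) = 39.30400
γ₁ = μ₃/σ³ = 63.02 / 39.30400 ≈ 1.6034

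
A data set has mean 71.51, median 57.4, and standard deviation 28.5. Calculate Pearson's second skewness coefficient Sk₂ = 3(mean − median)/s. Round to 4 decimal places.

1.4853

Sk₂ = 3(71.51 − 57.4) / 28.5 = 3 × 14.1100 / 28.5
    = 42.3300 / 28.5 ≈ 1.4853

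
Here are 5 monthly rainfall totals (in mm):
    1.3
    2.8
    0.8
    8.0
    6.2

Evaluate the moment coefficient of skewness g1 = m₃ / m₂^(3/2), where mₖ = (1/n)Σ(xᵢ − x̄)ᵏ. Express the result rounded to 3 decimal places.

0.375

x̄ = (1.3 + 2.8 + 0.8 + 8.0 + 6.2) / 5 = 3.8200
deviations (xᵢ − x̄): -2.5200, -1.0200, -3.0200, 4.1800, 2.3800
Σ(xᵢ − x̄)² = 39.6480 ⇒ m₂ = 39.6480/5 = 7.92960
Σ(xᵢ − x̄)³ = 41.9081 ⇒ m₃ = 41.9081/5 = 8.38162
m₂^(3/2) = 7.92960^(1.5) = 22.32939
g1 = m₃ / m₂^(3/2) = 8.38162 / 22.32939 ≈ 0.375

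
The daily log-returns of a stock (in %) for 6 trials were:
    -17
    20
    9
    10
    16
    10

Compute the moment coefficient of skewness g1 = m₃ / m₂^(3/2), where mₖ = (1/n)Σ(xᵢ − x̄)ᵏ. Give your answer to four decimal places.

x̄ = (-17 + 20 + 9 + 10 + 16 + 10) / 6 = 8.0000
deviations (xᵢ − x̄): -25.0000, 12.0000, 1.0000, 2.0000, 8.0000, 2.0000
Σ(xᵢ − x̄)² = 842.0000 ⇒ m₂ = 842.0000/6 = 140.33333
Σ(xᵢ − x̄)³ = -13368.0000 ⇒ m₃ = -13368.0000/6 = -2228.00000
m₂^(3/2) = 140.33333^(1.5) = 1662.42194
g1 = m₃ / m₂^(3/2) = -2228.00000 / 1662.42194 ≈ -1.3402

-1.3402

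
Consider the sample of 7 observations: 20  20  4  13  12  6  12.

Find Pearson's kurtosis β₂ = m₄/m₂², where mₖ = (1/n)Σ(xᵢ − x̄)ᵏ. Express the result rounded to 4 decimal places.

x̄ = 12.4286
Σ(xᵢ − x̄)² = 227.7143 ⇒ m₂ = 32.53061
Σ(xᵢ − x̄)⁴ = 13327.5160 ⇒ m₄ = 1903.93086
m₂² = 1058.24073
β₂ = m₄/m₂² = 1903.93086 / 1058.24073 ≈ 1.7991

1.7991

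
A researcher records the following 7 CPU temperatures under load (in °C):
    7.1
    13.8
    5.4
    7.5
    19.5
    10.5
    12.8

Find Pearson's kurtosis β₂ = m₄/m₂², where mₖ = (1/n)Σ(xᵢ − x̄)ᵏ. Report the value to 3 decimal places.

2.328

x̄ = 10.9429
Σ(xᵢ − x̄)² = 142.3771 ⇒ m₂ = 20.33959
Σ(xᵢ − x̄)⁴ = 6742.9281 ⇒ m₄ = 963.27544
m₂² = 413.69900
β₂ = m₄/m₂² = 963.27544 / 413.69900 ≈ 2.328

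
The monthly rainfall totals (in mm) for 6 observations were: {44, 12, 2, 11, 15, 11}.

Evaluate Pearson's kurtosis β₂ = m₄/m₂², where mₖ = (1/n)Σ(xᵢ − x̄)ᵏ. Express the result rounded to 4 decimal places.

3.6538

x̄ = 15.8333
Σ(xᵢ − x̄)² = 1046.8333 ⇒ m₂ = 174.47222
Σ(xᵢ − x̄)⁴ = 667348.8194 ⇒ m₄ = 111224.80324
m₂² = 30440.55633
β₂ = m₄/m₂² = 111224.80324 / 30440.55633 ≈ 3.6538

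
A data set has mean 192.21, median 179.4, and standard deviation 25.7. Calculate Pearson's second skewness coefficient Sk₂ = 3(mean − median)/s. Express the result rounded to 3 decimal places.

1.495

Sk₂ = 3(192.21 − 179.4) / 25.7 = 3 × 12.8100 / 25.7
    = 38.4300 / 25.7 ≈ 1.495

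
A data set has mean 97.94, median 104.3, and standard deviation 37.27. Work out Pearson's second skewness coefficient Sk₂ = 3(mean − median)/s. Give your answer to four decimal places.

Sk₂ = 3(97.94 − 104.3) / 37.27 = 3 × -6.3600 / 37.27
    = -19.0800 / 37.27 ≈ -0.5119

-0.5119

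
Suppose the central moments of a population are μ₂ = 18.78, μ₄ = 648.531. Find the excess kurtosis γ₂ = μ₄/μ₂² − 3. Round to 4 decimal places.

μ₂² = 18.78² = 352.68840
μ₄/μ₂² = 648.531 / 352.68840 = 1.83882
γ₂ = 1.83882 − 3 ≈ -1.1612

-1.1612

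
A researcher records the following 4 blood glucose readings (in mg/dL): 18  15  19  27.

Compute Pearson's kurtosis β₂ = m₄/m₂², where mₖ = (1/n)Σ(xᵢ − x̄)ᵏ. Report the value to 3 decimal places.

2.117

x̄ = 19.7500
Σ(xᵢ − x̄)² = 78.7500 ⇒ m₂ = 19.68750
Σ(xᵢ − x̄)⁴ = 3281.5781 ⇒ m₄ = 820.39453
m₂² = 387.59766
β₂ = m₄/m₂² = 820.39453 / 387.59766 ≈ 2.117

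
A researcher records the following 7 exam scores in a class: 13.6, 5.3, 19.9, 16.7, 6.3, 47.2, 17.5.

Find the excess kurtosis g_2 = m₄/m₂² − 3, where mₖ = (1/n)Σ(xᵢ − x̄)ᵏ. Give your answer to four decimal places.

x̄ = 18.0714
Σ(xᵢ − x̄)² = 1175.6943 ⇒ m₂ = 167.95633
Σ(xᵢ − x̄)⁴ = 766127.5016 ⇒ m₄ = 109446.78594
m₂² = 28209.32762
g_2 = m₄/m₂² − 3 = 3.87981 − 3 ≈ 0.8798

0.8798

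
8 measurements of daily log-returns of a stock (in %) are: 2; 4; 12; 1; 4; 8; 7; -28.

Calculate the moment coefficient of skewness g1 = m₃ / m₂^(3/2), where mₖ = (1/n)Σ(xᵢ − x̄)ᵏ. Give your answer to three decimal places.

-1.890

x̄ = (2 + 4 + 12 + 1 + 4 + 8 + 7 - 28) / 8 = 1.2500
deviations (xᵢ − x̄): 0.7500, 2.7500, 10.7500, -0.2500, 2.7500, 6.7500, 5.7500, -29.2500
Σ(xᵢ − x̄)² = 1065.5000 ⇒ m₂ = 1065.5000/8 = 133.18750
Σ(xᵢ − x̄)³ = -23243.2500 ⇒ m₃ = -23243.2500/8 = -2905.40625
m₂^(3/2) = 133.18750^(1.5) = 1537.07550
g1 = m₃ / m₂^(3/2) = -2905.40625 / 1537.07550 ≈ -1.890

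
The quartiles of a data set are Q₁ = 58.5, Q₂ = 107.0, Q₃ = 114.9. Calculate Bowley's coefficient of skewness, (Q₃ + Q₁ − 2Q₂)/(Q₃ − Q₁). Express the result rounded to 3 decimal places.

numerator: Q₃ + Q₁ − 2Q₂ = 114.9 + 58.5 − 2×107.0 = -40.6000
denominator: Q₃ − Q₁ = 114.9 − 58.5 = 56.4000
Bowley skewness = -40.6000 / 56.4000 ≈ -0.720

-0.720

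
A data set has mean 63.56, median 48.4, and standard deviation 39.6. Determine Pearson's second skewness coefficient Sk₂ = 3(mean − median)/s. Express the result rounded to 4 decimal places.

1.1485

Sk₂ = 3(63.56 − 48.4) / 39.6 = 3 × 15.1600 / 39.6
    = 45.4800 / 39.6 ≈ 1.1485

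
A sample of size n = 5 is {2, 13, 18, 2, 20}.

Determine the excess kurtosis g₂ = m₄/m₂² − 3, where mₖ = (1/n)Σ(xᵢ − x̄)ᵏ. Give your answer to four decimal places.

-1.7388

x̄ = 11.0000
Σ(xᵢ − x̄)² = 296.0000 ⇒ m₂ = 59.20000
Σ(xᵢ − x̄)⁴ = 22100.0000 ⇒ m₄ = 4420.00000
m₂² = 3504.64000
g₂ = m₄/m₂² − 3 = 1.26119 − 3 ≈ -1.7388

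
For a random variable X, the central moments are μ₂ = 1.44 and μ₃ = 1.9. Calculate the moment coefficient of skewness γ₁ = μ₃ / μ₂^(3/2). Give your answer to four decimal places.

1.0995

σ = √μ₂ = √1.44 = 1.20000
σ³ = μ₂^(3/2) = 1.72800
γ₁ = μ₃/σ³ = 1.9 / 1.72800 ≈ 1.0995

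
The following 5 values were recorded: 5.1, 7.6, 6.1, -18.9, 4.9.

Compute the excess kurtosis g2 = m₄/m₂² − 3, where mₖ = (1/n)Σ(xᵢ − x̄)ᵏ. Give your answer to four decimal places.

x̄ = 0.9600
Σ(xᵢ − x̄)² = 497.5920 ⇒ m₂ = 99.51840
Σ(xᵢ − x̄)⁴ = 158743.4570 ⇒ m₄ = 31748.69140
m₂² = 9903.91194
g2 = m₄/m₂² − 3 = 3.20567 − 3 ≈ 0.2057

0.2057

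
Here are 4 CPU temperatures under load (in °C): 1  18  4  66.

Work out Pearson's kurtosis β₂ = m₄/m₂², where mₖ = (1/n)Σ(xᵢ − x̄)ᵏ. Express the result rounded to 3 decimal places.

x̄ = 22.2500
Σ(xᵢ − x̄)² = 2716.7500 ⇒ m₂ = 679.18750
Σ(xᵢ − x̄)⁴ = 3978800.8281 ⇒ m₄ = 994700.20703
m₂² = 461295.66016
β₂ = m₄/m₂² = 994700.20703 / 461295.66016 ≈ 2.156

2.156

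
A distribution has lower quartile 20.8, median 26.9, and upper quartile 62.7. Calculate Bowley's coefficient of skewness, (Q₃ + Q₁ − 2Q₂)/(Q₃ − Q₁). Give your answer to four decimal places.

0.7088

numerator: Q₃ + Q₁ − 2Q₂ = 62.7 + 20.8 − 2×26.9 = 29.7000
denominator: Q₃ − Q₁ = 62.7 − 20.8 = 41.9000
Bowley skewness = 29.7000 / 41.9000 ≈ 0.7088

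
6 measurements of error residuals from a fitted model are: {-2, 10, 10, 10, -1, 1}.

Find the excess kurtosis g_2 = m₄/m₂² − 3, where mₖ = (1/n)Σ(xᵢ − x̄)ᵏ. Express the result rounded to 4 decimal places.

x̄ = 4.6667
Σ(xᵢ − x̄)² = 175.3333 ⇒ m₂ = 29.22222
Σ(xᵢ − x̄)⁴ = 5614.4444 ⇒ m₄ = 935.74074
m₂² = 853.93827
g_2 = m₄/m₂² − 3 = 1.09579 − 3 ≈ -1.9042

-1.9042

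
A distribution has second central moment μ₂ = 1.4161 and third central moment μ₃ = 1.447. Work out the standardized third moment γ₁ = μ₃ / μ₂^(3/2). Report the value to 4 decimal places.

σ = √μ₂ = √1.4161 = 1.19000
σ³ = μ₂^(3/2) = 1.68516
γ₁ = μ₃/σ³ = 1.447 / 1.68516 ≈ 0.8587

0.8587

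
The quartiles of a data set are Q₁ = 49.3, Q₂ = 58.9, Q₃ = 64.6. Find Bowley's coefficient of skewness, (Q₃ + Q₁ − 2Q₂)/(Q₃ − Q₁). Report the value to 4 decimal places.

-0.2549

numerator: Q₃ + Q₁ − 2Q₂ = 64.6 + 49.3 − 2×58.9 = -3.9000
denominator: Q₃ − Q₁ = 64.6 − 49.3 = 15.3000
Bowley skewness = -3.9000 / 15.3000 ≈ -0.2549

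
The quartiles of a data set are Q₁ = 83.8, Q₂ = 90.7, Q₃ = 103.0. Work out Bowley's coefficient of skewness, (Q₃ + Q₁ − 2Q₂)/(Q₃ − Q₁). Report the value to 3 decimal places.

numerator: Q₃ + Q₁ − 2Q₂ = 103.0 + 83.8 − 2×90.7 = 5.4000
denominator: Q₃ − Q₁ = 103.0 − 83.8 = 19.2000
Bowley skewness = 5.4000 / 19.2000 ≈ 0.281

0.281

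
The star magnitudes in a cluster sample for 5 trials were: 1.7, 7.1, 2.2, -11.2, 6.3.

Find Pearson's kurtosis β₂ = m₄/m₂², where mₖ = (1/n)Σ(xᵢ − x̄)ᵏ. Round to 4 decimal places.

x̄ = 1.2200
Σ(xᵢ − x̄)² = 215.8280 ⇒ m₂ = 43.16560
Σ(xᵢ − x̄)⁴ = 25657.3718 ⇒ m₄ = 5131.47436
m₂² = 1863.26902
β₂ = m₄/m₂² = 5131.47436 / 1863.26902 ≈ 2.7540

2.7540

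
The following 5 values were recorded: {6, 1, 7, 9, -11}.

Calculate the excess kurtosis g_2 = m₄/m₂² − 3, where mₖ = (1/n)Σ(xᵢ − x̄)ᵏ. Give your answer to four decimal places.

x̄ = 2.4000
Σ(xᵢ − x̄)² = 259.2000 ⇒ m₂ = 51.84000
Σ(xᵢ − x̄)⁴ = 34758.8160 ⇒ m₄ = 6951.76320
m₂² = 2687.38560
g_2 = m₄/m₂² − 3 = 2.58681 − 3 ≈ -0.4132

-0.4132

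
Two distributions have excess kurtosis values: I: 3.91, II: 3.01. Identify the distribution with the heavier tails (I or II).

I

Higher excess kurtosis ⇒ heavier tails relative to the normal distribution.
3.91 vs 3.01: the larger is 3.91, so I has heavier tails.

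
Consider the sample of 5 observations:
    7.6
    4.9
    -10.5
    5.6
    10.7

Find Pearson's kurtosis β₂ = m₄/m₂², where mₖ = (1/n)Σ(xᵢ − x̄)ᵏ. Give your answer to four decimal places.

x̄ = 3.6600
Σ(xᵢ − x̄)² = 270.8920 ⇒ m₂ = 54.17840
Σ(xᵢ − x̄)⁴ = 42916.3589 ⇒ m₄ = 8583.27178
m₂² = 2935.29903
β₂ = m₄/m₂² = 8583.27178 / 2935.29903 ≈ 2.9242

2.9242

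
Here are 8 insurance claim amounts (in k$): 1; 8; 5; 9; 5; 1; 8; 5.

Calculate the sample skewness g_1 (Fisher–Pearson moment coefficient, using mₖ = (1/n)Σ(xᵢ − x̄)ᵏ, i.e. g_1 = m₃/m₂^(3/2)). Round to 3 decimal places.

-0.316

x̄ = (1 + 8 + 5 + 9 + 5 + 1 + 8 + 5) / 8 = 5.2500
deviations (xᵢ − x̄): -4.2500, 2.7500, -0.2500, 3.7500, -0.2500, -4.2500, 2.7500, -0.2500
Σ(xᵢ − x̄)² = 65.5000 ⇒ m₂ = 65.5000/8 = 8.18750
Σ(xᵢ − x̄)³ = -59.2500 ⇒ m₃ = -59.2500/8 = -7.40625
m₂^(3/2) = 8.18750^(1.5) = 23.42756
g_1 = m₃ / m₂^(3/2) = -7.40625 / 23.42756 ≈ -0.316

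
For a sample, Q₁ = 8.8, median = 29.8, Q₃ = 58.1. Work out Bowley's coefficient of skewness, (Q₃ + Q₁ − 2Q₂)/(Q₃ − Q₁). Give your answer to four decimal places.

numerator: Q₃ + Q₁ − 2Q₂ = 58.1 + 8.8 − 2×29.8 = 7.3000
denominator: Q₃ − Q₁ = 58.1 − 8.8 = 49.3000
Bowley skewness = 7.3000 / 49.3000 ≈ 0.1481

0.1481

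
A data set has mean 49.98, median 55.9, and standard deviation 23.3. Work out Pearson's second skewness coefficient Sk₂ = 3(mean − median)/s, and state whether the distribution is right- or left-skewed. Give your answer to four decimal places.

-0.7622, left-skewed

Sk₂ = 3(49.98 − 55.9) / 23.3 = 3 × -5.9200 / 23.3
    = -17.7600 / 23.3 ≈ -0.7622
Sk₂ < 0 ⇒ mean < median ⇒ left-skewed (negative skew).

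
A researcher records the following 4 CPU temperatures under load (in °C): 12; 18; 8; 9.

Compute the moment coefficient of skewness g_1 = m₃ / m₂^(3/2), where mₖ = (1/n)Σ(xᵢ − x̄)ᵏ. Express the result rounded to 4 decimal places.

x̄ = (12 + 18 + 8 + 9) / 4 = 11.7500
deviations (xᵢ − x̄): 0.2500, 6.2500, -3.7500, -2.7500
Σ(xᵢ − x̄)² = 60.7500 ⇒ m₂ = 60.7500/4 = 15.18750
Σ(xᵢ − x̄)³ = 170.6250 ⇒ m₃ = 170.6250/4 = 42.65625
m₂^(3/2) = 15.18750^(1.5) = 59.18742
g_1 = m₃ / m₂^(3/2) = 42.65625 / 59.18742 ≈ 0.7207

0.7207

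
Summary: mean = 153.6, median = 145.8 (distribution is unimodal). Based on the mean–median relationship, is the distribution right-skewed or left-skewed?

right-skewed

mean − median = 153.6 − 145.8 = 7.8
mean > median ⇒ the longer tail is on the right ⇒ right-skewed (positively skewed).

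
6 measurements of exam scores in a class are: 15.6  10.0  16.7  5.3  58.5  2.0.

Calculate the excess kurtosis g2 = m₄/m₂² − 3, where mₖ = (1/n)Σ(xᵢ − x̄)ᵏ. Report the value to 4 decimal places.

x̄ = 18.0167
Σ(xᵢ − x̄)² = 2128.9883 ⇒ m₂ = 354.83139
Σ(xᵢ − x̄)⁴ = 2782122.2605 ⇒ m₄ = 463687.04342
m₂² = 125905.31454
g2 = m₄/m₂² − 3 = 3.68282 − 3 ≈ 0.6828

0.6828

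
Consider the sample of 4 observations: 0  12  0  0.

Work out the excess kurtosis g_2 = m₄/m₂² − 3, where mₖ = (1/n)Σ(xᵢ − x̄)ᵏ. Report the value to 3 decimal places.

x̄ = 3.0000
Σ(xᵢ − x̄)² = 108.0000 ⇒ m₂ = 27.00000
Σ(xᵢ − x̄)⁴ = 6804.0000 ⇒ m₄ = 1701.00000
m₂² = 729.00000
g_2 = m₄/m₂² − 3 = 2.33333 − 3 ≈ -0.667

-0.667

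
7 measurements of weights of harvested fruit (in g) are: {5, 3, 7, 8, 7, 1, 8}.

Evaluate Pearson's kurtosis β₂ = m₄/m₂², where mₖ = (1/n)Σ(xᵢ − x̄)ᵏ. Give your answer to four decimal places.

2.0457

x̄ = 5.5714
Σ(xᵢ − x̄)² = 43.7143 ⇒ m₂ = 6.24490
Σ(xᵢ − x̄)⁴ = 558.4548 ⇒ m₄ = 79.77926
m₂² = 38.99875
β₂ = m₄/m₂² = 79.77926 / 38.99875 ≈ 2.0457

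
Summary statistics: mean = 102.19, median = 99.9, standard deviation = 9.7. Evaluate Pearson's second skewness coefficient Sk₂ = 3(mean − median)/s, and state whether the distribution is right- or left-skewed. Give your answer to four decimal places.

Sk₂ = 3(102.19 − 99.9) / 9.7 = 3 × 2.2900 / 9.7
    = 6.8700 / 9.7 ≈ 0.7082
Sk₂ > 0 ⇒ mean > median ⇒ right-skewed (positive skew).

0.7082, right-skewed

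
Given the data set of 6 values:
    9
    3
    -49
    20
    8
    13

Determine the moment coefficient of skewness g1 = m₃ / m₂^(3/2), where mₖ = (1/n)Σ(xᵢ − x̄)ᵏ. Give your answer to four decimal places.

x̄ = (9 + 3 - 49 + 20 + 8 + 13) / 6 = 0.6667
deviations (xᵢ − x̄): 8.3333, 2.3333, -49.6667, 19.3333, 7.3333, 12.3333
Σ(xᵢ − x̄)² = 3121.3333 ⇒ m₂ = 3121.3333/6 = 520.22222
Σ(xᵢ − x̄)³ = -112428.4444 ⇒ m₃ = -112428.4444/6 = -18738.07407
m₂^(3/2) = 520.22222^(1.5) = 11865.42640
g1 = m₃ / m₂^(3/2) = -18738.07407 / 11865.42640 ≈ -1.5792

-1.5792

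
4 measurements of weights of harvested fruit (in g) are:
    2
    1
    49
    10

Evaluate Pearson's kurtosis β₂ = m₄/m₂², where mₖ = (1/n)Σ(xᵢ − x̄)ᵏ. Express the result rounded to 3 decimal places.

2.242

x̄ = 15.5000
Σ(xᵢ − x̄)² = 1545.0000 ⇒ m₂ = 386.25000
Σ(xᵢ − x̄)⁴ = 1337780.2500 ⇒ m₄ = 334445.06250
m₂² = 149189.06250
β₂ = m₄/m₂² = 334445.06250 / 149189.06250 ≈ 2.242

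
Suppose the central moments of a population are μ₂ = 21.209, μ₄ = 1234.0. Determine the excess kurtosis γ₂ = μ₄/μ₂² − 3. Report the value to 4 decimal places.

-0.2567

μ₂² = 21.209² = 449.82168
μ₄/μ₂² = 1234.0 / 449.82168 = 2.74331
γ₂ = 2.74331 − 3 ≈ -0.2567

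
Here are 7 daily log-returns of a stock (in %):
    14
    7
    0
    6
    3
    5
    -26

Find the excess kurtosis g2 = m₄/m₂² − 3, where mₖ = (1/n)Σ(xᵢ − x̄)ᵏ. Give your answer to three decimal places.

1.248

x̄ = 1.2857
Σ(xᵢ − x̄)² = 979.4286 ⇒ m₂ = 139.91837
Σ(xᵢ − x̄)⁴ = 582189.0029 ⇒ m₄ = 83169.85756
m₂² = 19577.14952
g2 = m₄/m₂² − 3 = 4.24831 − 3 ≈ 1.248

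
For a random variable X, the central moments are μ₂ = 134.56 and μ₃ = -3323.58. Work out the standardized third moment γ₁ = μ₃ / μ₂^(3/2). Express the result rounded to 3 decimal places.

σ = √μ₂ = √134.56 = 11.60000
σ³ = μ₂^(3/2) = 1560.89600
γ₁ = μ₃/σ³ = -3323.58 / 1560.89600 ≈ -2.129

-2.129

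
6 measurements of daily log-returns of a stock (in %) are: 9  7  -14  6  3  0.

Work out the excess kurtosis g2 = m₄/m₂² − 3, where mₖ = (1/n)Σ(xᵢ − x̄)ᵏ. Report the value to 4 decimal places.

0.2423

x̄ = 1.8333
Σ(xᵢ − x̄)² = 350.8333 ⇒ m₂ = 58.47222
Σ(xᵢ − x̄)⁴ = 66512.8194 ⇒ m₄ = 11085.46991
m₂² = 3419.00077
g2 = m₄/m₂² − 3 = 3.24231 − 3 ≈ 0.2423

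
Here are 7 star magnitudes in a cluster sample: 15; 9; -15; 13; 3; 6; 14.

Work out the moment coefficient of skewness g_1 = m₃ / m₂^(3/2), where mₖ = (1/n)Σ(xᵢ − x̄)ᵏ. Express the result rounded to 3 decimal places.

-1.354

x̄ = (15 + 9 - 15 + 13 + 3 + 6 + 14) / 7 = 6.4286
deviations (xᵢ − x̄): 8.5714, 2.5714, -21.4286, 6.5714, -3.4286, -0.4286, 7.5714
Σ(xᵢ − x̄)² = 651.7143 ⇒ m₂ = 651.7143/7 = 93.10204
Σ(xᵢ − x̄)³ = -8515.4694 ⇒ m₃ = -8515.4694/7 = -1216.49563
m₂^(3/2) = 93.10204^(1.5) = 898.33599
g_1 = m₃ / m₂^(3/2) = -1216.49563 / 898.33599 ≈ -1.354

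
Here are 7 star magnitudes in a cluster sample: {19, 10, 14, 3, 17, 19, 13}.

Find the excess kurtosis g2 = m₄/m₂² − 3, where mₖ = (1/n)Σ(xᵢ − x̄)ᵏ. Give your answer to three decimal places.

-0.345

x̄ = 13.5714
Σ(xᵢ − x̄)² = 195.7143 ⇒ m₂ = 27.95918
Σ(xᵢ − x̄)⁴ = 14527.1079 ⇒ m₄ = 2075.30112
m₂² = 781.71595
g2 = m₄/m₂² − 3 = 2.65480 − 3 ≈ -0.345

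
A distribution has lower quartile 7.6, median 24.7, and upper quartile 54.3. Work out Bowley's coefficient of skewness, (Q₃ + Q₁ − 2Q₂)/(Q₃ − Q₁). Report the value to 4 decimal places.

numerator: Q₃ + Q₁ − 2Q₂ = 54.3 + 7.6 − 2×24.7 = 12.5000
denominator: Q₃ − Q₁ = 54.3 − 7.6 = 46.7000
Bowley skewness = 12.5000 / 46.7000 ≈ 0.2677

0.2677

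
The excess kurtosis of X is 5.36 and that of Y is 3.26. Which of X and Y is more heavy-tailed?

X

Higher excess kurtosis ⇒ heavier tails relative to the normal distribution.
5.36 vs 3.26: the larger is 5.36, so X has heavier tails.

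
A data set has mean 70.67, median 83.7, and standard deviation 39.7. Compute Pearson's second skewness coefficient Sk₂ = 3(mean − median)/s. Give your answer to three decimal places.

Sk₂ = 3(70.67 − 83.7) / 39.7 = 3 × -13.0300 / 39.7
    = -39.0900 / 39.7 ≈ -0.985

-0.985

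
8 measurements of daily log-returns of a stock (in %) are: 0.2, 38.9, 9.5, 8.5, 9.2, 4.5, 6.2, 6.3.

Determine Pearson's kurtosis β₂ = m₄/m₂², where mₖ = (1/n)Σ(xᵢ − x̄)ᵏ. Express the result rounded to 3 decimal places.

x̄ = 10.4125
Σ(xᵢ − x̄)² = 991.4087 ⇒ m₂ = 123.92609
Σ(xᵢ − x̄)⁴ = 671310.0465 ⇒ m₄ = 83913.75581
m₂² = 15357.67671
β₂ = m₄/m₂² = 83913.75581 / 15357.67671 ≈ 5.464

5.464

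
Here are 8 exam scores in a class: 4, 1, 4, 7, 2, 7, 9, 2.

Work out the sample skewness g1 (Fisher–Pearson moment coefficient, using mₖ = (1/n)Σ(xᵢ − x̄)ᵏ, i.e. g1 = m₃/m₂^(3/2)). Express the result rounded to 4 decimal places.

x̄ = (4 + 1 + 4 + 7 + 2 + 7 + 9 + 2) / 8 = 4.5000
deviations (xᵢ − x̄): -0.5000, -3.5000, -0.5000, 2.5000, -2.5000, 2.5000, 4.5000, -2.5000
Σ(xᵢ − x̄)² = 58.0000 ⇒ m₂ = 58.0000/8 = 7.25000
Σ(xᵢ − x̄)³ = 48.0000 ⇒ m₃ = 48.0000/8 = 6.00000
m₂^(3/2) = 7.25000^(1.5) = 19.52122
g1 = m₃ / m₂^(3/2) = 6.00000 / 19.52122 ≈ 0.3074

0.3074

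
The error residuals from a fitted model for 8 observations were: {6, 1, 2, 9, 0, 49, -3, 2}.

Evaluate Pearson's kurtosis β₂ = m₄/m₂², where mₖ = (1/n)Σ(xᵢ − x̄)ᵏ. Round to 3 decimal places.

5.616

x̄ = 8.2500
Σ(xᵢ − x̄)² = 1991.5000 ⇒ m₂ = 248.93750
Σ(xᵢ − x̄)⁴ = 2783958.9063 ⇒ m₄ = 347994.86328
m₂² = 61969.87891
β₂ = m₄/m₂² = 347994.86328 / 61969.87891 ≈ 5.616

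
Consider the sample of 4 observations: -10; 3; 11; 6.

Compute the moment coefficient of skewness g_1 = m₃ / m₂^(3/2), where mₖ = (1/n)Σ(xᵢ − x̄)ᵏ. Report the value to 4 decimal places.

-0.6928

x̄ = (-10 + 3 + 11 + 6) / 4 = 2.5000
deviations (xᵢ − x̄): -12.5000, 0.5000, 8.5000, 3.5000
Σ(xᵢ − x̄)² = 241.0000 ⇒ m₂ = 241.0000/4 = 60.25000
Σ(xᵢ − x̄)³ = -1296.0000 ⇒ m₃ = -1296.0000/4 = -324.00000
m₂^(3/2) = 60.25000^(1.5) = 467.66576
g_1 = m₃ / m₂^(3/2) = -324.00000 / 467.66576 ≈ -0.6928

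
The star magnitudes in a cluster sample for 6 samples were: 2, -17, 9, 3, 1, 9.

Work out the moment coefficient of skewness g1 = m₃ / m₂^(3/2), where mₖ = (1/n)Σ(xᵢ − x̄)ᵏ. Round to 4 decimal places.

x̄ = (2 - 17 + 9 + 3 + 1 + 9) / 6 = 1.1667
deviations (xᵢ − x̄): 0.8333, -18.1667, 7.8333, 1.8333, -0.1667, 7.8333
Σ(xᵢ − x̄)² = 456.8333 ⇒ m₂ = 456.8333/6 = 76.13889
Σ(xᵢ − x̄)³ = -5027.4444 ⇒ m₃ = -5027.4444/6 = -837.90741
m₂^(3/2) = 76.13889^(1.5) = 664.36968
g1 = m₃ / m₂^(3/2) = -837.90741 / 664.36968 ≈ -1.2612

-1.2612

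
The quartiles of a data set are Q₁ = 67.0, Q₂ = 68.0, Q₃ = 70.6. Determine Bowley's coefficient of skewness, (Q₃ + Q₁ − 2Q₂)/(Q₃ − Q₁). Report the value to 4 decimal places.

numerator: Q₃ + Q₁ − 2Q₂ = 70.6 + 67.0 − 2×68.0 = 1.6000
denominator: Q₃ − Q₁ = 70.6 − 67.0 = 3.6000
Bowley skewness = 1.6000 / 3.6000 ≈ 0.4444

0.4444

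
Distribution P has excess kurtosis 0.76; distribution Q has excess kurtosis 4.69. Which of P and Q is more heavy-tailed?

Higher excess kurtosis ⇒ heavier tails relative to the normal distribution.
0.76 vs 4.69: the larger is 4.69, so Q has heavier tails.

Q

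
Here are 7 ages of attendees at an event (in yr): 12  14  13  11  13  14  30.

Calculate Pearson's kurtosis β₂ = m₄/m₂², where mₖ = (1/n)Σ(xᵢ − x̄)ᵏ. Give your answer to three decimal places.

4.929

x̄ = 15.2857
Σ(xᵢ − x̄)² = 259.4286 ⇒ m₂ = 37.06122
Σ(xᵢ − x̄)⁴ = 47390.6356 ⇒ m₄ = 6770.09080
m₂² = 1373.53436
β₂ = m₄/m₂² = 6770.09080 / 1373.53436 ≈ 4.929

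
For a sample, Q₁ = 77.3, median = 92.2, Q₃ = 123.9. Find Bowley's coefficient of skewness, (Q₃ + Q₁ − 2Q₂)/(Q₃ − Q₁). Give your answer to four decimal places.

0.3605

numerator: Q₃ + Q₁ − 2Q₂ = 123.9 + 77.3 − 2×92.2 = 16.8000
denominator: Q₃ − Q₁ = 123.9 − 77.3 = 46.6000
Bowley skewness = 16.8000 / 46.6000 ≈ 0.3605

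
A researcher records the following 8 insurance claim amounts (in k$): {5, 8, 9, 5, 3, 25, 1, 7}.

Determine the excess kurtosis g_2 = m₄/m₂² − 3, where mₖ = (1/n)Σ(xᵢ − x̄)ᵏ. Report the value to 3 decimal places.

x̄ = 7.8750
Σ(xᵢ − x̄)² = 382.8750 ⇒ m₂ = 47.85938
Σ(xᵢ − x̄)⁴ = 88942.4004 ⇒ m₄ = 11117.80005
m₂² = 2290.51978
g_2 = m₄/m₂² − 3 = 4.85383 − 3 ≈ 1.854

1.854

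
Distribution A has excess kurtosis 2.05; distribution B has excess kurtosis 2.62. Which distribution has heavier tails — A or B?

Higher excess kurtosis ⇒ heavier tails relative to the normal distribution.
2.05 vs 2.62: the larger is 2.62, so B has heavier tails.

B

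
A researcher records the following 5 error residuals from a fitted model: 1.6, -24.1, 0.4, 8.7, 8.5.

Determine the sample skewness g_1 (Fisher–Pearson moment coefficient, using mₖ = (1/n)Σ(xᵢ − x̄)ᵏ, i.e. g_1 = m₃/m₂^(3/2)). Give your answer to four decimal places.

-1.2077

x̄ = (1.6 - 24.1 + 0.4 + 8.7 + 8.5) / 5 = -0.9800
deviations (xᵢ − x̄): 2.5800, -23.1200, 1.3800, 9.6800, 9.4800
Σ(xᵢ − x̄)² = 726.6680 ⇒ m₂ = 726.6680/5 = 145.33360
Σ(xᵢ − x̄)³ = -10579.6231 ⇒ m₃ = -10579.6231/5 = -2115.92462
m₂^(3/2) = 145.33360^(1.5) = 1752.06029
g_1 = m₃ / m₂^(3/2) = -2115.92462 / 1752.06029 ≈ -1.2077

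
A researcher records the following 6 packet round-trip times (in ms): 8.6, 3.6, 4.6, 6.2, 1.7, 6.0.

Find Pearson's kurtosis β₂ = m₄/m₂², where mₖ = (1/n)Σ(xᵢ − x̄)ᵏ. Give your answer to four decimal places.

2.1746

x̄ = 5.1167
Σ(xᵢ − x̄)² = 28.3283 ⇒ m₂ = 4.72139
Σ(xᵢ − x̄)⁴ = 290.8464 ⇒ m₄ = 48.47441
m₂² = 22.29151
β₂ = m₄/m₂² = 48.47441 / 22.29151 ≈ 2.1746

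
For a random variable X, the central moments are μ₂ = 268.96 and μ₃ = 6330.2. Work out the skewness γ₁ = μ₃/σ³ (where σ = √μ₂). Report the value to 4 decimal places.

σ = √μ₂ = √268.96 = 16.40000
σ³ = μ₂^(3/2) = 4410.94400
γ₁ = μ₃/σ³ = 6330.2 / 4410.94400 ≈ 1.4351

1.4351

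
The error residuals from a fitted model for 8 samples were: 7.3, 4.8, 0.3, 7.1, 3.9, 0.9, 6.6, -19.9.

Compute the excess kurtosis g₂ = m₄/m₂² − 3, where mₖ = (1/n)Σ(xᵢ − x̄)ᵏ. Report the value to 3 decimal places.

x̄ = 1.3750
Σ(xᵢ − x̄)² = 567.2950 ⇒ m₂ = 70.91187
Σ(xᵢ − x̄)⁴ = 208101.5696 ⇒ m₄ = 26012.69620
m₂² = 5028.49402
g₂ = m₄/m₂² − 3 = 5.17306 − 3 ≈ 2.173

2.173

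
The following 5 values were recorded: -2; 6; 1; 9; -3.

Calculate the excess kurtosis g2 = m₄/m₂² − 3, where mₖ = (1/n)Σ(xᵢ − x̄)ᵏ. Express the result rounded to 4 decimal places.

x̄ = 2.2000
Σ(xᵢ − x̄)² = 106.8000 ⇒ m₂ = 21.36000
Σ(xᵢ − x̄)⁴ = 3391.0560 ⇒ m₄ = 678.21120
m₂² = 456.24960
g2 = m₄/m₂² − 3 = 1.48649 − 3 ≈ -1.5135

-1.5135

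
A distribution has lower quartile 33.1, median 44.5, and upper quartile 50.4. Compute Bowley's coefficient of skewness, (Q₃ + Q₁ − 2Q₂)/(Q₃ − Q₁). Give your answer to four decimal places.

-0.3179

numerator: Q₃ + Q₁ − 2Q₂ = 50.4 + 33.1 − 2×44.5 = -5.5000
denominator: Q₃ − Q₁ = 50.4 − 33.1 = 17.3000
Bowley skewness = -5.5000 / 17.3000 ≈ -0.3179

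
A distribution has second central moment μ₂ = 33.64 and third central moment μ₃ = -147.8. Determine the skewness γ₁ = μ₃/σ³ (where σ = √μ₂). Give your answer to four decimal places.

σ = √μ₂ = √33.64 = 5.80000
σ³ = μ₂^(3/2) = 195.11200
γ₁ = μ₃/σ³ = -147.8 / 195.11200 ≈ -0.7575

-0.7575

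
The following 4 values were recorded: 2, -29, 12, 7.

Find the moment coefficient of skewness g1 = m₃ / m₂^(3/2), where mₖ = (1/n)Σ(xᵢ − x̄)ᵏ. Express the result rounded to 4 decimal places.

x̄ = (2 - 29 + 12 + 7) / 4 = -2.0000
deviations (xᵢ − x̄): 4.0000, -27.0000, 14.0000, 9.0000
Σ(xᵢ − x̄)² = 1022.0000 ⇒ m₂ = 1022.0000/4 = 255.50000
Σ(xᵢ − x̄)³ = -16146.0000 ⇒ m₃ = -16146.0000/4 = -4036.50000
m₂^(3/2) = 255.50000^(1.5) = 4084.00586
g1 = m₃ / m₂^(3/2) = -4036.50000 / 4084.00586 ≈ -0.9884

-0.9884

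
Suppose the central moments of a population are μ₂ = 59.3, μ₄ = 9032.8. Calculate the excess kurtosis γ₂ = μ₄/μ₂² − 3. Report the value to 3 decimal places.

μ₂² = 59.3² = 3516.49000
μ₄/μ₂² = 9032.8 / 3516.49000 = 2.56870
γ₂ = 2.56870 − 3 ≈ -0.431

-0.431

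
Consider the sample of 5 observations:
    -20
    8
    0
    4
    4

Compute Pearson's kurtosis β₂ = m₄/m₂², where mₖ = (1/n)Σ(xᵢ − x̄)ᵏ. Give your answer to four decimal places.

2.9432

x̄ = -0.8000
Σ(xᵢ − x̄)² = 492.8000 ⇒ m₂ = 98.56000
Σ(xᵢ − x̄)⁴ = 142954.4960 ⇒ m₄ = 28590.89920
m₂² = 9714.07360
β₂ = m₄/m₂² = 28590.89920 / 9714.07360 ≈ 2.9432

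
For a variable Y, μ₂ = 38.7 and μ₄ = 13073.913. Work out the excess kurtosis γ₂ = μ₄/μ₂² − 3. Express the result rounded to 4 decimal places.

5.7294

μ₂² = 38.7² = 1497.69000
μ₄/μ₂² = 13073.913 / 1497.69000 = 8.72939
γ₂ = 8.72939 − 3 ≈ 5.7294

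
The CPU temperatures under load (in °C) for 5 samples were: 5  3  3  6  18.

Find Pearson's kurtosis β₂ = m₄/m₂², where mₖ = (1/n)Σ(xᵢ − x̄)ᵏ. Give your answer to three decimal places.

x̄ = 7.0000
Σ(xᵢ − x̄)² = 158.0000 ⇒ m₂ = 31.60000
Σ(xᵢ − x̄)⁴ = 15170.0000 ⇒ m₄ = 3034.00000
m₂² = 998.56000
β₂ = m₄/m₂² = 3034.00000 / 998.56000 ≈ 3.038

3.038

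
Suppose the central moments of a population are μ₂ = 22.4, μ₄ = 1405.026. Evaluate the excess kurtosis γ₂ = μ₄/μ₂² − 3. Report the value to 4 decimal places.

-0.1998

μ₂² = 22.4² = 501.76000
μ₄/μ₂² = 1405.026 / 501.76000 = 2.80020
γ₂ = 2.80020 − 3 ≈ -0.1998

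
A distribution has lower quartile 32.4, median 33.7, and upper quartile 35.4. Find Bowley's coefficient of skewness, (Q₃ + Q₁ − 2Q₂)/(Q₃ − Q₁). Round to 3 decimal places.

numerator: Q₃ + Q₁ − 2Q₂ = 35.4 + 32.4 − 2×33.7 = 0.4000
denominator: Q₃ − Q₁ = 35.4 − 32.4 = 3.0000
Bowley skewness = 0.4000 / 3.0000 ≈ 0.133

0.133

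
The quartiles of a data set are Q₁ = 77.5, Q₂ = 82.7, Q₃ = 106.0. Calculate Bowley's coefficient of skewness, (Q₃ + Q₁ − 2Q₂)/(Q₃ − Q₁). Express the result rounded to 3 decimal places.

numerator: Q₃ + Q₁ − 2Q₂ = 106.0 + 77.5 − 2×82.7 = 18.1000
denominator: Q₃ − Q₁ = 106.0 − 77.5 = 28.5000
Bowley skewness = 18.1000 / 28.5000 ≈ 0.635

0.635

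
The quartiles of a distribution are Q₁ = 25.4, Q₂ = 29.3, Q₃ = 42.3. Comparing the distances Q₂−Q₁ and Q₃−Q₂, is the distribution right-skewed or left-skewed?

right-skewed

Q₂ − Q₁ = 3.9;  Q₃ − Q₂ = 13.0
Q₃ − Q₂ > Q₂ − Q₁ ⇒ the upper half is more spread out ⇒ right-skewed.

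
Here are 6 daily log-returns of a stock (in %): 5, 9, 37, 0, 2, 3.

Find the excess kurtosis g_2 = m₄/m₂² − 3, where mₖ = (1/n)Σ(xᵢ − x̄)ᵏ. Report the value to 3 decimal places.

0.853

x̄ = 9.3333
Σ(xᵢ − x̄)² = 965.3333 ⇒ m₂ = 160.88889
Σ(xᵢ − x̄)⁴ = 598347.1111 ⇒ m₄ = 99724.51852
m₂² = 25885.23457
g_2 = m₄/m₂² − 3 = 3.85256 − 3 ≈ 0.853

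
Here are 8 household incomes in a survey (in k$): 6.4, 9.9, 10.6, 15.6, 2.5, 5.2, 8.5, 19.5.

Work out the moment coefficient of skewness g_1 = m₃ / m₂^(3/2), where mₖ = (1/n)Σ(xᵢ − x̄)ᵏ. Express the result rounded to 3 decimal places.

x̄ = (6.4 + 9.9 + 10.6 + 15.6 + 2.5 + 5.2 + 8.5 + 19.5) / 8 = 9.7750
deviations (xᵢ − x̄): -3.3750, 0.1250, 0.8250, 5.8250, -7.2750, -4.5750, -1.2750, 9.7250
Σ(xᵢ − x̄)² = 216.0750 ⇒ m₂ = 216.0750/8 = 27.00938
Σ(xᵢ − x̄)³ = 596.6497 ⇒ m₃ = 596.6497/8 = 74.58122
m₂^(3/2) = 27.00938^(1.5) = 140.36919
g_1 = m₃ / m₂^(3/2) = 74.58122 / 140.36919 ≈ 0.531

0.531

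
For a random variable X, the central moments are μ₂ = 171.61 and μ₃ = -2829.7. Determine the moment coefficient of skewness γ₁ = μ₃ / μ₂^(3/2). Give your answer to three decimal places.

-1.259

σ = √μ₂ = √171.61 = 13.10000
σ³ = μ₂^(3/2) = 2248.09100
γ₁ = μ₃/σ³ = -2829.7 / 2248.09100 ≈ -1.259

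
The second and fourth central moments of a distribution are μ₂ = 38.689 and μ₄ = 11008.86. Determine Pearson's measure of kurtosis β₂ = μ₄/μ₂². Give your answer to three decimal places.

μ₂² = 38.689² = 1496.83872
μ₄/μ₂² = 11008.86 / 1496.83872 = 7.35474
β₂ ≈ 7.355

7.355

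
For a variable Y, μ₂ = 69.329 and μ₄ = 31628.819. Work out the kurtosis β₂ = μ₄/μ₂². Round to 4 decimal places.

μ₂² = 69.329² = 4806.51024
μ₄/μ₂² = 31628.819 / 4806.51024 = 6.58041
β₂ ≈ 6.5804

6.5804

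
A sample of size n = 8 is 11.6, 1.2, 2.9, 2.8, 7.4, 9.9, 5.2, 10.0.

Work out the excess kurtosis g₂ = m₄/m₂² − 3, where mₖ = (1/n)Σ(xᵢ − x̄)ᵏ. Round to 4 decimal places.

x̄ = 6.3750
Σ(xᵢ − x̄)² = 106.9350 ⇒ m₂ = 13.36688
Σ(xᵢ − x̄)⁴ = 2101.7732 ⇒ m₄ = 262.72165
m₂² = 178.67335
g₂ = m₄/m₂² − 3 = 1.47040 − 3 ≈ -1.5296

-1.5296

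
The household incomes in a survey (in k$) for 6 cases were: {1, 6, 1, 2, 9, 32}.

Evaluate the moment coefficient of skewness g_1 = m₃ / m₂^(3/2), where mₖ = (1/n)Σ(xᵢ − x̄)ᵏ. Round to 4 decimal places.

x̄ = (1 + 6 + 1 + 2 + 9 + 32) / 6 = 8.5000
deviations (xᵢ − x̄): -7.5000, -2.5000, -7.5000, -6.5000, 0.5000, 23.5000
Σ(xᵢ − x̄)² = 713.5000 ⇒ m₂ = 713.5000/6 = 118.91667
Σ(xᵢ − x̄)³ = 11844.0000 ⇒ m₃ = 11844.0000/6 = 1974.00000
m₂^(3/2) = 118.91667^(1.5) = 1296.77339
g_1 = m₃ / m₂^(3/2) = 1974.00000 / 1296.77339 ≈ 1.5222

1.5222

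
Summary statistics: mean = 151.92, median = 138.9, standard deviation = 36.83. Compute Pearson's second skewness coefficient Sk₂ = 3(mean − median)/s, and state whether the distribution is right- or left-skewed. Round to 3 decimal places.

Sk₂ = 3(151.92 − 138.9) / 36.83 = 3 × 13.0200 / 36.83
    = 39.0600 / 36.83 ≈ 1.061
Sk₂ > 0 ⇒ mean > median ⇒ right-skewed (positive skew).

1.061, right-skewed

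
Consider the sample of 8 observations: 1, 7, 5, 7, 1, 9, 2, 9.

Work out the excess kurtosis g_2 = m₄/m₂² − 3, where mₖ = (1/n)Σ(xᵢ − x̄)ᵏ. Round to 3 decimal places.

-1.593

x̄ = 5.1250
Σ(xᵢ − x̄)² = 80.8750 ⇒ m₂ = 10.10938
Σ(xᵢ − x̄)⁴ = 1150.0879 ⇒ m₄ = 143.76099
m₂² = 102.19946
g_2 = m₄/m₂² − 3 = 1.40667 − 3 ≈ -1.593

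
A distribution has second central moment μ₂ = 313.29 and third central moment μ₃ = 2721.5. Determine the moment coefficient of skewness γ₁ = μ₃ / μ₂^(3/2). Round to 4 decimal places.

σ = √μ₂ = √313.29 = 17.70000
σ³ = μ₂^(3/2) = 5545.23300
γ₁ = μ₃/σ³ = 2721.5 / 5545.23300 ≈ 0.4908

0.4908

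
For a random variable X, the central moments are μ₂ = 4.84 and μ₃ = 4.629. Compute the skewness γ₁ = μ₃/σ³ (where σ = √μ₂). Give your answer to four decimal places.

0.4347

σ = √μ₂ = √4.84 = 2.20000
σ³ = μ₂^(3/2) = 10.64800
γ₁ = μ₃/σ³ = 4.629 / 10.64800 ≈ 0.4347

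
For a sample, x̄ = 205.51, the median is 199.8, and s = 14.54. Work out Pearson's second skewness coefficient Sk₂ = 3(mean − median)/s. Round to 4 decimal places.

1.1781

Sk₂ = 3(205.51 − 199.8) / 14.54 = 3 × 5.7100 / 14.54
    = 17.1300 / 14.54 ≈ 1.1781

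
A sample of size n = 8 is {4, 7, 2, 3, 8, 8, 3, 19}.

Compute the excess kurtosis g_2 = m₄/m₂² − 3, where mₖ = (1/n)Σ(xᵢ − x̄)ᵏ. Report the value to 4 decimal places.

x̄ = 6.7500
Σ(xᵢ − x̄)² = 211.5000 ⇒ m₂ = 26.43750
Σ(xᵢ − x̄)⁴ = 23485.4063 ⇒ m₄ = 2935.67578
m₂² = 698.94141
g_2 = m₄/m₂² − 3 = 4.20017 − 3 ≈ 1.2002

1.2002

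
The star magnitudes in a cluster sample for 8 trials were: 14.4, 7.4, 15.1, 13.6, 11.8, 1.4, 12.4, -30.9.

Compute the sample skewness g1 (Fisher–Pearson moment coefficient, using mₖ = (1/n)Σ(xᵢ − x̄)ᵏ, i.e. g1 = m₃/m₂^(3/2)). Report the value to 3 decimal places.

x̄ = (14.4 + 7.4 + 15.1 + 13.6 + 11.8 + 1.4 + 12.4 - 30.9) / 8 = 5.6500
deviations (xᵢ − x̄): 8.7500, 1.7500, 9.4500, 7.9500, 6.1500, -4.2500, 6.7500, -36.5500
Σ(xᵢ − x̄)² = 1669.4800 ⇒ m₂ = 1669.4800/8 = 208.68500
Σ(xᵢ − x̄)³ = -46342.1970 ⇒ m₃ = -46342.1970/8 = -5792.77462
m₂^(3/2) = 208.68500^(1.5) = 3014.64967
g1 = m₃ / m₂^(3/2) = -5792.77462 / 3014.64967 ≈ -1.922

-1.922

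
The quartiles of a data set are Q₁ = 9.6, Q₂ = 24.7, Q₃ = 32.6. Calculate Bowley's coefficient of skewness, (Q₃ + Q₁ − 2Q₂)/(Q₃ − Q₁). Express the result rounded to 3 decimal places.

-0.313

numerator: Q₃ + Q₁ − 2Q₂ = 32.6 + 9.6 − 2×24.7 = -7.2000
denominator: Q₃ − Q₁ = 32.6 − 9.6 = 23.0000
Bowley skewness = -7.2000 / 23.0000 ≈ -0.313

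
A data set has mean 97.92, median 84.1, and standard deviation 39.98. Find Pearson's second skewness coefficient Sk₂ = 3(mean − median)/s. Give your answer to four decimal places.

Sk₂ = 3(97.92 − 84.1) / 39.98 = 3 × 13.8200 / 39.98
    = 41.4600 / 39.98 ≈ 1.0370

1.0370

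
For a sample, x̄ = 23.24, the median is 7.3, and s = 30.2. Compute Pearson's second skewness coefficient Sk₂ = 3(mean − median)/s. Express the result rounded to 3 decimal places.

1.583

Sk₂ = 3(23.24 − 7.3) / 30.2 = 3 × 15.9400 / 30.2
    = 47.8200 / 30.2 ≈ 1.583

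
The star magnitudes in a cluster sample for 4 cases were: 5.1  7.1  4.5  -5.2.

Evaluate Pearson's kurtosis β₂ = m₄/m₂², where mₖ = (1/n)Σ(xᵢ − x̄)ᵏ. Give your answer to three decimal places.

x̄ = 2.8750
Σ(xᵢ − x̄)² = 90.6475 ⇒ m₂ = 22.66187
Σ(xᵢ − x̄)⁴ = 4601.8999 ⇒ m₄ = 1150.47498
m₂² = 513.56058
β₂ = m₄/m₂² = 1150.47498 / 513.56058 ≈ 2.240

2.240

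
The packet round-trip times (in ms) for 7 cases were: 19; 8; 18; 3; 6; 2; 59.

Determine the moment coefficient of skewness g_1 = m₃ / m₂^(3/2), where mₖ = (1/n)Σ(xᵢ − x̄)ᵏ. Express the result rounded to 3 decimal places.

1.586

x̄ = (19 + 8 + 18 + 3 + 6 + 2 + 59) / 7 = 16.4286
deviations (xᵢ − x̄): 2.5714, -8.4286, 1.5714, -13.4286, -10.4286, -14.4286, 42.5714
Σ(xᵢ − x̄)² = 2389.7143 ⇒ m₂ = 2389.7143/7 = 341.38776
Σ(xᵢ − x̄)³ = 70015.9592 ⇒ m₃ = 70015.9592/7 = 10002.27988
m₂^(3/2) = 341.38776^(1.5) = 6307.71278
g_1 = m₃ / m₂^(3/2) = 10002.27988 / 6307.71278 ≈ 1.586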